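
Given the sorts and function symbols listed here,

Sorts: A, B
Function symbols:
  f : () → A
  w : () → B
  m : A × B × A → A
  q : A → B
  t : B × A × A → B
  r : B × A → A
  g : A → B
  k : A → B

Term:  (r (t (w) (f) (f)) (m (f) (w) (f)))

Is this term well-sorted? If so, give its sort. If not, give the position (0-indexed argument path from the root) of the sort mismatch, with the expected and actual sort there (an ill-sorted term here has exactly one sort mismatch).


well-sorted; sort = A

    (w) : B
    (f) : A
    (f) : A
  (t (w) (f) (f)) : B
    (f) : A
    (w) : B
    (f) : A
  (m (f) (w) (f)) : A
(r (t (w) (f) (f)) (m (f) (w) (f))) : A


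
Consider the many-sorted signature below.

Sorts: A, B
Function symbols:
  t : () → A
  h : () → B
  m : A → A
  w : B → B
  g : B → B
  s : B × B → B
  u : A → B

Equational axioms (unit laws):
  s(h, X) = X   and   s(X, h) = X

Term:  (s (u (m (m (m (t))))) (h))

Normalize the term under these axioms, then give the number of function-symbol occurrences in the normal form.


size = 5

1. (s (u (m (m (m (t))))) (h))  →  (u (m (m (m (t)))))
normal form: (u (m (m (m (t)))))


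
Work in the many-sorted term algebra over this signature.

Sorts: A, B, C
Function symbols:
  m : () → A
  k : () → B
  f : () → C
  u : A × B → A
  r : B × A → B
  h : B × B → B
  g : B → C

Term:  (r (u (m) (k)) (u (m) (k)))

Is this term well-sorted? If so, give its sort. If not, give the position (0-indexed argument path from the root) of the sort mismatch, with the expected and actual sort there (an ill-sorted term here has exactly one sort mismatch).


ill-sorted at position [0]: expected B, got A

    (m) : A
    (k) : B
  (u (m) (k)) : A
    (m) : A
    (k) : B
  (u (m) (k)) : A
(r (u (m) (k)) (u (m) (k))) : ✗ arg 0 at [0] has sort A, expected B


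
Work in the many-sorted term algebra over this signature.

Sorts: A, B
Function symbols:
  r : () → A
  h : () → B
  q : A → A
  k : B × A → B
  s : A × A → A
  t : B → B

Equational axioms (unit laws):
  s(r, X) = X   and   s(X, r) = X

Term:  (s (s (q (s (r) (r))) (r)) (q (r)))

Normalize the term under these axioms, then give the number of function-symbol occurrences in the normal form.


1. (s (s (q (s (r) (r))) (r)) (q (r)))  →  (s (q (s (r) (r))) (q (r)))
2. (s (q (s (r) (r))) (q (r)))  →  (s (q (r)) (q (r)))
normal form: (s (q (r)) (q (r)))

size = 5


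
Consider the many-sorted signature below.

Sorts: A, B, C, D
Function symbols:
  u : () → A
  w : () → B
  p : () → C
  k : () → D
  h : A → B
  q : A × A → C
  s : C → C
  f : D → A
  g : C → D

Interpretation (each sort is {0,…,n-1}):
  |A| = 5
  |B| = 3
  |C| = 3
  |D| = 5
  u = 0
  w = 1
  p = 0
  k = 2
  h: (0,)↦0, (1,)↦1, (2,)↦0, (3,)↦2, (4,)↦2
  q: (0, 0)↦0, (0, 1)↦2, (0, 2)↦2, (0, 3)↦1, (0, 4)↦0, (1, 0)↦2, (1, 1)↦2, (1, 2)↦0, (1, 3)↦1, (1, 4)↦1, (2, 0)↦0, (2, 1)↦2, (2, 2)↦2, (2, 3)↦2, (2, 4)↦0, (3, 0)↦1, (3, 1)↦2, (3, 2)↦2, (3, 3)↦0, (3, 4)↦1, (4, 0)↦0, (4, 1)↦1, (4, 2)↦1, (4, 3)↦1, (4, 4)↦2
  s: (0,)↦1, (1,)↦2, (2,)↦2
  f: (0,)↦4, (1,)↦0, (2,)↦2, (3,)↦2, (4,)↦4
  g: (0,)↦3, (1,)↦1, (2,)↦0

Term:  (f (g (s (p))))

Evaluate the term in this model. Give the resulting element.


value = 0

  p = 0
  (s (p)) = s(0,) = 1
  (g (s (p))) = g(1,) = 1
  (f (g (s (p)))) = f(1,) = 0


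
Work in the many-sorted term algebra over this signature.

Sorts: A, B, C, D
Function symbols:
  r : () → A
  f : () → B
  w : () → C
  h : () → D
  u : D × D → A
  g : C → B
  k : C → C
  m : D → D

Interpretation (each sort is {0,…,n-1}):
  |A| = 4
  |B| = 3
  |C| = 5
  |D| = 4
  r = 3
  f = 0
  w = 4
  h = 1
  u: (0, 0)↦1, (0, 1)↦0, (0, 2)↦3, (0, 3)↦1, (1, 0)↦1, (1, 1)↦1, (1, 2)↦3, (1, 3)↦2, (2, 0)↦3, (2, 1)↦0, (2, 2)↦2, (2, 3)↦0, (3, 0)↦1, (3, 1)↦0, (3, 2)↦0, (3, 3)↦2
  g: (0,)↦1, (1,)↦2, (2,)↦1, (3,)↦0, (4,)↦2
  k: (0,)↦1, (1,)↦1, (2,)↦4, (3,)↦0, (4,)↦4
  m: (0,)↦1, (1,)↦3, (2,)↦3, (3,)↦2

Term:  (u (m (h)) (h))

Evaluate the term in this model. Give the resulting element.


value = 0

  h = 1
  (m (h)) = m(1,) = 3
  h = 1
  (u (m (h)) (h)) = u(3, 1) = 0


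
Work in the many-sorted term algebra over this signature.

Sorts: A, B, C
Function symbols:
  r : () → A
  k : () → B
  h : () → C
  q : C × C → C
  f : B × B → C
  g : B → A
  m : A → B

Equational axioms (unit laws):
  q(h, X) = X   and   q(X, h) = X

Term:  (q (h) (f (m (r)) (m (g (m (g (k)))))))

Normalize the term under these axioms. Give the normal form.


normal form = (f (m (r)) (m (g (m (g (k))))))

1. (q (h) (f (m (r)) (m (g (m (g (k)))))))  →  (f (m (r)) (m (g (m (g (k))))))


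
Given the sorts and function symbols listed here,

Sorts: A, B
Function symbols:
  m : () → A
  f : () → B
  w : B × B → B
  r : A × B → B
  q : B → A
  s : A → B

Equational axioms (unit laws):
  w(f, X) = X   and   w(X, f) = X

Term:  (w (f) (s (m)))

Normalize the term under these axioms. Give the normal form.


normal form = (s (m))

1. (w (f) (s (m)))  →  (s (m))


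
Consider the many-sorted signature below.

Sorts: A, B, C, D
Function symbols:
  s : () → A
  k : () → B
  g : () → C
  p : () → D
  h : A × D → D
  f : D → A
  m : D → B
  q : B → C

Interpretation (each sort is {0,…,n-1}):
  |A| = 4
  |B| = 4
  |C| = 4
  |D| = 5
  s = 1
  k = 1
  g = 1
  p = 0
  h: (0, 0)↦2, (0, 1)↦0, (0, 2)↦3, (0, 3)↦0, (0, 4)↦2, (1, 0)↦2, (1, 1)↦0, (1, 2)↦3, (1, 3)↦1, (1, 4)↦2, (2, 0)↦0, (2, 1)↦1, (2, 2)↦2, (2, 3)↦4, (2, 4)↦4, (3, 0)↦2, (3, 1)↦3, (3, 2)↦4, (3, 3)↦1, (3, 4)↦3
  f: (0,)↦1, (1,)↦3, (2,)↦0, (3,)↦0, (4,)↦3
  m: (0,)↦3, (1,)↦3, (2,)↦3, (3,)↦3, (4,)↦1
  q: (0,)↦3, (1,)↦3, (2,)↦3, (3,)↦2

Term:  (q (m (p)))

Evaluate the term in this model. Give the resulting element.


  p = 0
  (m (p)) = m(0,) = 3
  (q (m (p))) = q(3,) = 2

value = 2


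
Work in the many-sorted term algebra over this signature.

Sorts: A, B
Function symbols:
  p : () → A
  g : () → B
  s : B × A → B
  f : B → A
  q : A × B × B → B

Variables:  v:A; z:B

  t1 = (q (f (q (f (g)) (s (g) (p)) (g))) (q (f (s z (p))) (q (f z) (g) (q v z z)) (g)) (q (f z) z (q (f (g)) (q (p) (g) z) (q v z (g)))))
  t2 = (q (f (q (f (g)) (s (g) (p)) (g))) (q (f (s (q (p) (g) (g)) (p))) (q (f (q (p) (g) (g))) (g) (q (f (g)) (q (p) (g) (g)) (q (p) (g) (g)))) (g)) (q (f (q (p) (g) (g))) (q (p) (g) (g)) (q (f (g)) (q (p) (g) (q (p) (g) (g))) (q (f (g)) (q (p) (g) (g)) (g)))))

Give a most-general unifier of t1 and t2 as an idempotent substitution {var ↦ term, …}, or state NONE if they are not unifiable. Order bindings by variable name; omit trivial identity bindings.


{v ↦ (f (g)), z ↦ (q (p) (g) (g))}


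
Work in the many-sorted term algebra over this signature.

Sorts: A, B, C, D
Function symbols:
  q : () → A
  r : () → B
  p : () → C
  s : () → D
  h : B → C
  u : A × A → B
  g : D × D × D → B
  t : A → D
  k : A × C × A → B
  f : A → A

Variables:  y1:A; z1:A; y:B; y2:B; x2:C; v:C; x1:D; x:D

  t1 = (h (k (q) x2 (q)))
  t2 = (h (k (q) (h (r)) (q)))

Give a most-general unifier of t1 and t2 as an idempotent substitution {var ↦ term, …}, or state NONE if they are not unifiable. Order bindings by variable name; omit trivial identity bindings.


{x2 ↦ (h (r))}


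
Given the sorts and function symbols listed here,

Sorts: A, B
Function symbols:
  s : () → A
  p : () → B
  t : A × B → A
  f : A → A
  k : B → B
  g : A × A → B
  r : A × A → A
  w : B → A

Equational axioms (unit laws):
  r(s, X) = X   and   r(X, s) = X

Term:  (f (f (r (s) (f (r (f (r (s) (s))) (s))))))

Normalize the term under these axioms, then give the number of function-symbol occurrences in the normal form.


size = 5

1. (f (f (r (s) (f (r (f (r (s) (s))) (s))))))  →  (f (f (f (r (f (r (s) (s))) (s)))))
2. (f (f (f (r (f (r (s) (s))) (s)))))  →  (f (f (f (f (r (s) (s))))))
3. (f (f (f (f (r (s) (s))))))  →  (f (f (f (f (s)))))
normal form: (f (f (f (f (s)))))


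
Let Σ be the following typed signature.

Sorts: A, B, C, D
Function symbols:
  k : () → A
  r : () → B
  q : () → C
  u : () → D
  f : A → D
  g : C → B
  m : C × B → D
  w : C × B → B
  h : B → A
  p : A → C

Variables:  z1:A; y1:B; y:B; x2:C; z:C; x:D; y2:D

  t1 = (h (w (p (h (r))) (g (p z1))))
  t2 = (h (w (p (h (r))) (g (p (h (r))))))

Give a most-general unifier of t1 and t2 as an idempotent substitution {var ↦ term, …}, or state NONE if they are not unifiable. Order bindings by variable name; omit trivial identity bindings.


{z1 ↦ (h (r))}


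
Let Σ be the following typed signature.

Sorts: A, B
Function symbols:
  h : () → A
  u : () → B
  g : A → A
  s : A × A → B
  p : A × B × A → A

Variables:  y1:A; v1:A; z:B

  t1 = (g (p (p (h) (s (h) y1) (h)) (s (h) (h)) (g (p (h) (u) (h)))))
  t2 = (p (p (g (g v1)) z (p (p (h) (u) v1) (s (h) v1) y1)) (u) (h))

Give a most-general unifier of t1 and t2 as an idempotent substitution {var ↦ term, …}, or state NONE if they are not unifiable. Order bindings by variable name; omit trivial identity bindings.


head clash or occurs-check failure — not unifiable

NONE (not unifiable)


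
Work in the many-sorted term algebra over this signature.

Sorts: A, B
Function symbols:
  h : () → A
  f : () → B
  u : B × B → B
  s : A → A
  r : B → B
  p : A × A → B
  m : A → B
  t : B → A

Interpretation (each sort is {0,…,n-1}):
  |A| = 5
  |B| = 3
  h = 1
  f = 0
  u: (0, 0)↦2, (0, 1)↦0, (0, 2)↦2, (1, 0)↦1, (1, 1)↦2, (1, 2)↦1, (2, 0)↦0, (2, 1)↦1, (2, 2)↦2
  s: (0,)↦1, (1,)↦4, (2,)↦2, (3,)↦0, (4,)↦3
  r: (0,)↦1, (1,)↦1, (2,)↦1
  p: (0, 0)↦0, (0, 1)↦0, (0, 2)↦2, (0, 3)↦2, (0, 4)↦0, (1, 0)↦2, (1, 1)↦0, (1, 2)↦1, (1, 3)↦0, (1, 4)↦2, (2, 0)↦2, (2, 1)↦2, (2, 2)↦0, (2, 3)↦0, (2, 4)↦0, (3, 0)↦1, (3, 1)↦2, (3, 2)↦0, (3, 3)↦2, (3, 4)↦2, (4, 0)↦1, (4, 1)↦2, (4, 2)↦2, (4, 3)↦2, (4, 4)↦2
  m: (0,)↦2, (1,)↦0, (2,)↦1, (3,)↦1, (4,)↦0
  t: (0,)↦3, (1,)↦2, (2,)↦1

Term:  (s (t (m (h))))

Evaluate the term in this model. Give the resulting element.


  h = 1
  (m (h)) = m(1,) = 0
  (t (m (h))) = t(0,) = 3
  (s (t (m (h)))) = s(3,) = 0

value = 0


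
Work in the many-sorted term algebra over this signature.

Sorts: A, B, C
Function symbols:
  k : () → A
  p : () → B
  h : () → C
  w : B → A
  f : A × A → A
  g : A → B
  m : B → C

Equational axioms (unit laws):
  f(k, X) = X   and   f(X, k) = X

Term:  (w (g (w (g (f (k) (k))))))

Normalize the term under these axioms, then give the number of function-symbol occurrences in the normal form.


size = 5

1. (w (g (w (g (f (k) (k))))))  →  (w (g (w (g (k)))))
normal form: (w (g (w (g (k)))))


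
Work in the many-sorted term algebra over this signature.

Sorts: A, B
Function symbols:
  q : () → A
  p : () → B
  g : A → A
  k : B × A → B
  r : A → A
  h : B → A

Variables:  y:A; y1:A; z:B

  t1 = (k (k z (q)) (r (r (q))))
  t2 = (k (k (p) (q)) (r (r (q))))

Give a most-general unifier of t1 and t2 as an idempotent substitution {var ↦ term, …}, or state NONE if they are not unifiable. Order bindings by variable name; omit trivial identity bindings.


{z ↦ (p)}


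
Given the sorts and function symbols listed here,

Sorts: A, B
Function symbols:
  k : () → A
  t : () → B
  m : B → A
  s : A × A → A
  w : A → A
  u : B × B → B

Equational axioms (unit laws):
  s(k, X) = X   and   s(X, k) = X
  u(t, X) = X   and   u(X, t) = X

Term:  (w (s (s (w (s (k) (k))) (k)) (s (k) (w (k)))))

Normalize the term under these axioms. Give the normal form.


1. (w (s (s (w (s (k) (k))) (k)) (s (k) (w (k)))))  →  (w (s (w (s (k) (k))) (s (k) (w (k)))))
2. (w (s (w (s (k) (k))) (s (k) (w (k)))))  →  (w (s (w (k)) (s (k) (w (k)))))
3. (w (s (w (k)) (s (k) (w (k)))))  →  (w (s (w (k)) (w (k))))

normal form = (w (s (w (k)) (w (k))))


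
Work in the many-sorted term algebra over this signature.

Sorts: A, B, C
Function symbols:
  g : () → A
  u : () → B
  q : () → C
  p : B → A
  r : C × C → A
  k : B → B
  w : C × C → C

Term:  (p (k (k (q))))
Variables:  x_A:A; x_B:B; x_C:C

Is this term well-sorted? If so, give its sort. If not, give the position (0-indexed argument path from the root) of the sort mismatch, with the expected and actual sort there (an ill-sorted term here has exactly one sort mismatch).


ill-sorted at position [0, 0, 0]: expected B, got C

      (q) : C
    (k (q)) : ✗ arg 0 at [0, 0, 0] has sort C, expected B


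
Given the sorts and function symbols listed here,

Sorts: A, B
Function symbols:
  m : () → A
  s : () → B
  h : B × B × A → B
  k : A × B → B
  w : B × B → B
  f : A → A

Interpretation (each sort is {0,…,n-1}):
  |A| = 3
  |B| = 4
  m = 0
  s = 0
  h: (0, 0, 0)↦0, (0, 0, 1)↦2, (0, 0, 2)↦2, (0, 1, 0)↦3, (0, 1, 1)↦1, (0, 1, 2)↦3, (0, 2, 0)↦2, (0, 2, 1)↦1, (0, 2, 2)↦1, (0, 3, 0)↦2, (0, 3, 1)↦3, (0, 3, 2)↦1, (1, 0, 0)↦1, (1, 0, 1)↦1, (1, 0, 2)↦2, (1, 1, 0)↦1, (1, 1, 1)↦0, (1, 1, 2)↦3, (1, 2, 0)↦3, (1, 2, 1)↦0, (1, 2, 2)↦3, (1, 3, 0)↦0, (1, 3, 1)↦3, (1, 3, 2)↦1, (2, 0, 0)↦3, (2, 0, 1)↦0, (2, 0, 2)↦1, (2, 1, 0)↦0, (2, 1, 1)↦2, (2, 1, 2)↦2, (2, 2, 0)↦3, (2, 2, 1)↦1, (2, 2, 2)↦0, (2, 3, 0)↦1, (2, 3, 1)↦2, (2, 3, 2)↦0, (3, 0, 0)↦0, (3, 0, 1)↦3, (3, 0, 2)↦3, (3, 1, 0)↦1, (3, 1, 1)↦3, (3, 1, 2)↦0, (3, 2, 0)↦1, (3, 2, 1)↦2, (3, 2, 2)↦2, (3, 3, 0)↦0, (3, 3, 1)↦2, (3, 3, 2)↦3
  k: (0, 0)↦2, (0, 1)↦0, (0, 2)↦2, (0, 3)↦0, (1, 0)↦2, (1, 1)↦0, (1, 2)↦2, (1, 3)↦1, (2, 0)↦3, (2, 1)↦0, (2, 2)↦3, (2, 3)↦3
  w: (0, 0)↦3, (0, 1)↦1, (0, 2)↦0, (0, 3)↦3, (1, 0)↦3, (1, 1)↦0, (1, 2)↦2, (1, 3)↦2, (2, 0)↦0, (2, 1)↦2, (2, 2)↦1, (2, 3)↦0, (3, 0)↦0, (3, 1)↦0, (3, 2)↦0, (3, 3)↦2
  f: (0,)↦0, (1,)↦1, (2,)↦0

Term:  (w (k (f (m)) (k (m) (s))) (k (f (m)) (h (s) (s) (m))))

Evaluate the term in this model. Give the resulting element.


  m = 0
  (f (m)) = f(0,) = 0
  m = 0
  s = 0
  (k (m) (s)) = k(0, 0) = 2
  (k (f (m)) (k (m) (s))) = k(0, 2) = 2
  m = 0
  (f (m)) = f(0,) = 0
  s = 0
  s = 0
  m = 0
  (h (s) (s) (m)) = h(0, 0, 0) = 0
  (k (f (m)) (h (s) (s) (m))) = k(0, 0) = 2
  (w (k (f (m)) (k (m) (s))) (k (f (m)) (h (s) (s) (m)))) = w(2, 2) = 1

value = 1


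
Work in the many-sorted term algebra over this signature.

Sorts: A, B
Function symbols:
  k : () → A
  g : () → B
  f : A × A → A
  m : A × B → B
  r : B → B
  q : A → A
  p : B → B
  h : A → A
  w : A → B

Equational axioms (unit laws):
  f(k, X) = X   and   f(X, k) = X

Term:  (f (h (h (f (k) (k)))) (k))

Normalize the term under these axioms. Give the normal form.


normal form = (h (h (k)))

1. (f (h (h (f (k) (k)))) (k))  →  (h (h (f (k) (k))))
2. (h (h (f (k) (k))))  →  (h (h (k)))


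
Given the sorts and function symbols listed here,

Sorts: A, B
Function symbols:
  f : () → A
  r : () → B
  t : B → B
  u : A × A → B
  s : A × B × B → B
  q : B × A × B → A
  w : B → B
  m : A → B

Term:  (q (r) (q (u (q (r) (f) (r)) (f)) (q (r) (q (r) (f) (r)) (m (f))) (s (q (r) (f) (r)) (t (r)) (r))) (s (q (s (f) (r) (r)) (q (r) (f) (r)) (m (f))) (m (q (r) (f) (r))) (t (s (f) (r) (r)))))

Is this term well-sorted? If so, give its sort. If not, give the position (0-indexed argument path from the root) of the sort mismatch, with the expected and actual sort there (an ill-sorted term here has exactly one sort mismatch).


well-sorted; sort = A

  (r) : B
        (r) : B
        (f) : A
        (r) : B
      (q (r) (f) (r)) : A
      (f) : A
    (u (q (r) (f) (r)) (f)) : B
      (r) : B
        (r) : B
        (f) : A
        (r) : B
      (q (r) (f) (r)) : A
        (f) : A
      (m (f)) : B
    (q (r) (q (r) (f) (r)) (m (f))) : A
        (r) : B
        (f) : A
        (r) : B
      (q (r) (f) (r)) : A
        (r) : B
      (t (r)) : B
      (r) : B
    (s (q (r) (f) (r)) (t (r)) (r)) : B
  (q (u (q (r) (f) (r)) (f)) (q (r) (q (r) (f) (r)) (m (f))) (s (q (r) (f) (r)) (t (r)) (r))) : A
        (f) : A
        (r) : B
        (r) : B
      (s (f) (r) (r)) : B
        (r) : B
        (f) : A
        (r) : B
      (q (r) (f) (r)) : A
        (f) : A
      (m (f)) : B
    (q (s (f) (r) (r)) (q (r) (f) (r)) (m (f))) : A
        (r) : B
        (f) : A
        (r) : B
      (q (r) (f) (r)) : A
    (m (q (r) (f) (r))) : B
        (f) : A
        (r) : B
        (r) : B
      (s (f) (r) (r)) : B
    (t (s (f) (r) (r))) : B
  (s (q (s (f) (r) (r)) (q (r) (f) (r)) (m (f))) (m (q (r) (f) (r))) (t (s (f) (r) (r)))) : B
(q (r) (q (u (q (r) (f) (r)) (f)) (q (r) (q (r) (f) (r)) (m (f))) (s (q (r) (f) (r)) (t (r)) (r))) (s (q (s (f) (r) (r)) (q (r) (f) (r)) (m (f))) (m (q (r) (f) (r))) (t (s (f) (r) (r))))) : A


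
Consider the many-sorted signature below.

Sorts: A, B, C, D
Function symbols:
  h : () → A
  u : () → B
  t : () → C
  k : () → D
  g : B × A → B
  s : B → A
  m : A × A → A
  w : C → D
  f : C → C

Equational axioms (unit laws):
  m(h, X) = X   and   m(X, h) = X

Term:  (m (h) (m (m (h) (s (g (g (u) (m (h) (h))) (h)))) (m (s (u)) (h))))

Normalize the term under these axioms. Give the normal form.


normal form = (m (s (g (g (u) (h)) (h))) (s (u)))

1. (m (h) (m (m (h) (s (g (g (u) (m (h) (h))) (h)))) (m (s (u)) (h))))  →  (m (m (h) (s (g (g (u) (m (h) (h))) (h)))) (m (s (u)) (h)))
2. (m (m (h) (s (g (g (u) (m (h) (h))) (h)))) (m (s (u)) (h)))  →  (m (s (g (g (u) (m (h) (h))) (h))) (m (s (u)) (h)))
3. (m (s (g (g (u) (m (h) (h))) (h))) (m (s (u)) (h)))  →  (m (s (g (g (u) (h)) (h))) (m (s (u)) (h)))
4. (m (s (g (g (u) (h)) (h))) (m (s (u)) (h)))  →  (m (s (g (g (u) (h)) (h))) (s (u)))


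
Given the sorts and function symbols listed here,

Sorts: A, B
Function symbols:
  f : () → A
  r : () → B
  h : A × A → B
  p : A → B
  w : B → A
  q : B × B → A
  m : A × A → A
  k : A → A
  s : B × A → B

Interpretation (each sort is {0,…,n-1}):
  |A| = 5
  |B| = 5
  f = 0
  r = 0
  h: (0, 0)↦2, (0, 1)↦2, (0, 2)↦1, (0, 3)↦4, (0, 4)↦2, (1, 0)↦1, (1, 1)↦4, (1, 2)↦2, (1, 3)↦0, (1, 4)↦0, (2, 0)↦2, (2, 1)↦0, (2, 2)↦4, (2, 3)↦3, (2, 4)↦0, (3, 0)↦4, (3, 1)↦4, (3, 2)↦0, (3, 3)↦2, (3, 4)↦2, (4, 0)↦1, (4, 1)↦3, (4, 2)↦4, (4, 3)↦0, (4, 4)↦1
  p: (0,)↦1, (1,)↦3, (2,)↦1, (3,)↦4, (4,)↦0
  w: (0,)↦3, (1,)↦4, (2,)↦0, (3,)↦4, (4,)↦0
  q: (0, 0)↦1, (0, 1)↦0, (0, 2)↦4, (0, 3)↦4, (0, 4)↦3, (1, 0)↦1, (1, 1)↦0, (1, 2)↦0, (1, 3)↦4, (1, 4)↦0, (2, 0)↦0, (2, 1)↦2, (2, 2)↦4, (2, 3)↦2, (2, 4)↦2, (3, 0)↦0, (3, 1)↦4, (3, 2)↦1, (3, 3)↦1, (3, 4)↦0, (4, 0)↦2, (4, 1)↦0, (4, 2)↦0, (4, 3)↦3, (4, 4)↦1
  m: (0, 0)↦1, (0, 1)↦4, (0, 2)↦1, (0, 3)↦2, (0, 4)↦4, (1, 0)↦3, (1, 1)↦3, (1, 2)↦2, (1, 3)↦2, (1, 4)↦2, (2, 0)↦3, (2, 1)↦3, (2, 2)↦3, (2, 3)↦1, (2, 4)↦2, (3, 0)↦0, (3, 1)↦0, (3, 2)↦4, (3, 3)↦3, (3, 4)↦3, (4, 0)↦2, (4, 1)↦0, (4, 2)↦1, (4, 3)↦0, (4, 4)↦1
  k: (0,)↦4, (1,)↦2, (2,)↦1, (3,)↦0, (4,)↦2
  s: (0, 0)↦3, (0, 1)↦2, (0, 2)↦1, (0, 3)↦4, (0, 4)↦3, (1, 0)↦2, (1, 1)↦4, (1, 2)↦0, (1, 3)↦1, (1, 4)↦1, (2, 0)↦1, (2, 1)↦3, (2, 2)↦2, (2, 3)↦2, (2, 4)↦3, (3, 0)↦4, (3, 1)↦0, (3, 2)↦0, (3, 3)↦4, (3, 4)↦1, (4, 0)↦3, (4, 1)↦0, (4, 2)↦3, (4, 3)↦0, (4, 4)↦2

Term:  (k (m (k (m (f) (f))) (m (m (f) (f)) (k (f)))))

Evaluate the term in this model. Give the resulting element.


value = 0

  f = 0
  f = 0
  (m (f) (f)) = m(0, 0) = 1
  (k (m (f) (f))) = k(1,) = 2
  f = 0
  f = 0
  (m (f) (f)) = m(0, 0) = 1
  f = 0
  (k (f)) = k(0,) = 4
  (m (m (f) (f)) (k (f))) = m(1, 4) = 2
  (m (k (m (f) (f))) (m (m (f) (f)) (k (f)))) = m(2, 2) = 3
  (k (m (k (m (f) (f))) (m (m (f) (f)) (k (f))))) = k(3,) = 0


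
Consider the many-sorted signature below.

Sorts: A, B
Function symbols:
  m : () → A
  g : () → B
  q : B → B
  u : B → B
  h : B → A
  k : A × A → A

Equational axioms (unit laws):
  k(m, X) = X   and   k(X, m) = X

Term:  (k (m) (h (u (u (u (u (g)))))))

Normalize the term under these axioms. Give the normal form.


normal form = (h (u (u (u (u (g))))))

1. (k (m) (h (u (u (u (u (g)))))))  →  (h (u (u (u (u (g))))))


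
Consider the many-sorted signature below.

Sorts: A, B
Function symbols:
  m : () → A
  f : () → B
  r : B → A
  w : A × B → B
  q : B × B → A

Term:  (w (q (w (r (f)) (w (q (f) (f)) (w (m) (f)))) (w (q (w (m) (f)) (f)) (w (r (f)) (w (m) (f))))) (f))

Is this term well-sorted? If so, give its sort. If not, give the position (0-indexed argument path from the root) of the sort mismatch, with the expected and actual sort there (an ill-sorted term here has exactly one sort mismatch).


        (f) : B
      (r (f)) : A
          (f) : B
          (f) : B
        (q (f) (f)) : A
          (m) : A
          (f) : B
        (w (m) (f)) : B
      (w (q (f) (f)) (w (m) (f))) : B
    (w (r (f)) (w (q (f) (f)) (w (m) (f)))) : B
          (m) : A
          (f) : B
        (w (m) (f)) : B
        (f) : B
      (q (w (m) (f)) (f)) : A
          (f) : B
        (r (f)) : A
          (m) : A
          (f) : B
        (w (m) (f)) : B
      (w (r (f)) (w (m) (f))) : B
    (w (q (w (m) (f)) (f)) (w (r (f)) (w (m) (f)))) : B
  (q (w (r (f)) (w (q (f) (f)) (w (m) (f)))) (w (q (w (m) (f)) (f)) (w (r (f)) (w (m) (f))))) : A
  (f) : B
(w (q (w (r (f)) (w (q (f) (f)) (w (m) (f)))) (w (q (w (m) (f)) (f)) (w (r (f)) (w (m) (f))))) (f)) : B

well-sorted; sort = B


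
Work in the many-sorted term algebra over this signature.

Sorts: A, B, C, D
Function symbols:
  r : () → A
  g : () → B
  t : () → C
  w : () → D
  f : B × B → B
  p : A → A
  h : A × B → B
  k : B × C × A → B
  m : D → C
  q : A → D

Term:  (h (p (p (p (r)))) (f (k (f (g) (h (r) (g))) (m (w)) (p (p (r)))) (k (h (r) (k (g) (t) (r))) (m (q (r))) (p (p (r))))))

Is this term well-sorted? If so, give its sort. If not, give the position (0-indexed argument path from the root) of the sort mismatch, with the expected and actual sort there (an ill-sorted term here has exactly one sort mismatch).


well-sorted; sort = B

        (r) : A
      (p (r)) : A
    (p (p (r))) : A
  (p (p (p (r)))) : A
        (g) : B
          (r) : A
          (g) : B
        (h (r) (g)) : B
      (f (g) (h (r) (g))) : B
        (w) : D
      (m (w)) : C
          (r) : A
        (p (r)) : A
      (p (p (r))) : A
    (k (f (g) (h (r) (g))) (m (w)) (p (p (r)))) : B
        (r) : A
          (g) : B
          (t) : C
          (r) : A
        (k (g) (t) (r)) : B
      (h (r) (k (g) (t) (r))) : B
          (r) : A
        (q (r)) : D
      (m (q (r))) : C
          (r) : A
        (p (r)) : A
      (p (p (r))) : A
    (k (h (r) (k (g) (t) (r))) (m (q (r))) (p (p (r)))) : B
  (f (k (f (g) (h (r) (g))) (m (w)) (p (p (r)))) (k (h (r) (k (g) (t) (r))) (m (q (r))) (p (p (r))))) : B
(h (p (p (p (r)))) (f (k (f (g) (h (r) (g))) (m (w)) (p (p (r)))) (k (h (r) (k (g) (t) (r))) (m (q (r))) (p (p (r)))))) : B


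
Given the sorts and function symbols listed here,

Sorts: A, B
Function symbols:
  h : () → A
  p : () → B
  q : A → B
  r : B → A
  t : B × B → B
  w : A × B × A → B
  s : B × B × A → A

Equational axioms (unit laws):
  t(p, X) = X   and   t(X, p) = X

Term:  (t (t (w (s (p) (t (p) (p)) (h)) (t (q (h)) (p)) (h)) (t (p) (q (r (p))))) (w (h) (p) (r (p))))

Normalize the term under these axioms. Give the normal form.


normal form = (t (t (w (s (p) (p) (h)) (q (h)) (h)) (q (r (p)))) (w (h) (p) (r (p))))

1. (t (t (w (s (p) (t (p) (p)) (h)) (t (q (h)) (p)) (h)) (t (p) (q (r (p))))) (w (h) (p) (r (p))))  →  (t (t (w (s (p) (p) (h)) (t (q (h)) (p)) (h)) (t (p) (q (r (p))))) (w (h) (p) (r (p))))
2. (t (t (w (s (p) (p) (h)) (t (q (h)) (p)) (h)) (t (p) (q (r (p))))) (w (h) (p) (r (p))))  →  (t (t (w (s (p) (p) (h)) (q (h)) (h)) (t (p) (q (r (p))))) (w (h) (p) (r (p))))
3. (t (t (w (s (p) (p) (h)) (q (h)) (h)) (t (p) (q (r (p))))) (w (h) (p) (r (p))))  →  (t (t (w (s (p) (p) (h)) (q (h)) (h)) (q (r (p)))) (w (h) (p) (r (p))))


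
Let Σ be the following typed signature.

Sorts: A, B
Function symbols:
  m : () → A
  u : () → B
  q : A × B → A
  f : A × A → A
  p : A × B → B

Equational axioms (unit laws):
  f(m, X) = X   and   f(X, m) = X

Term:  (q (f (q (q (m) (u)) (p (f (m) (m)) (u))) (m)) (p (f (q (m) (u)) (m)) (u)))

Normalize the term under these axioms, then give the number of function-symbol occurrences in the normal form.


1. (q (f (q (q (m) (u)) (p (f (m) (m)) (u))) (m)) (p (f (q (m) (u)) (m)) (u)))  →  (q (q (q (m) (u)) (p (f (m) (m)) (u))) (p (f (q (m) (u)) (m)) (u)))
2. (q (q (q (m) (u)) (p (f (m) (m)) (u))) (p (f (q (m) (u)) (m)) (u)))  →  (q (q (q (m) (u)) (p (m) (u))) (p (f (q (m) (u)) (m)) (u)))
3. (q (q (q (m) (u)) (p (m) (u))) (p (f (q (m) (u)) (m)) (u)))  →  (q (q (q (m) (u)) (p (m) (u))) (p (q (m) (u)) (u)))
normal form: (q (q (q (m) (u)) (p (m) (u))) (p (q (m) (u)) (u)))

size = 13


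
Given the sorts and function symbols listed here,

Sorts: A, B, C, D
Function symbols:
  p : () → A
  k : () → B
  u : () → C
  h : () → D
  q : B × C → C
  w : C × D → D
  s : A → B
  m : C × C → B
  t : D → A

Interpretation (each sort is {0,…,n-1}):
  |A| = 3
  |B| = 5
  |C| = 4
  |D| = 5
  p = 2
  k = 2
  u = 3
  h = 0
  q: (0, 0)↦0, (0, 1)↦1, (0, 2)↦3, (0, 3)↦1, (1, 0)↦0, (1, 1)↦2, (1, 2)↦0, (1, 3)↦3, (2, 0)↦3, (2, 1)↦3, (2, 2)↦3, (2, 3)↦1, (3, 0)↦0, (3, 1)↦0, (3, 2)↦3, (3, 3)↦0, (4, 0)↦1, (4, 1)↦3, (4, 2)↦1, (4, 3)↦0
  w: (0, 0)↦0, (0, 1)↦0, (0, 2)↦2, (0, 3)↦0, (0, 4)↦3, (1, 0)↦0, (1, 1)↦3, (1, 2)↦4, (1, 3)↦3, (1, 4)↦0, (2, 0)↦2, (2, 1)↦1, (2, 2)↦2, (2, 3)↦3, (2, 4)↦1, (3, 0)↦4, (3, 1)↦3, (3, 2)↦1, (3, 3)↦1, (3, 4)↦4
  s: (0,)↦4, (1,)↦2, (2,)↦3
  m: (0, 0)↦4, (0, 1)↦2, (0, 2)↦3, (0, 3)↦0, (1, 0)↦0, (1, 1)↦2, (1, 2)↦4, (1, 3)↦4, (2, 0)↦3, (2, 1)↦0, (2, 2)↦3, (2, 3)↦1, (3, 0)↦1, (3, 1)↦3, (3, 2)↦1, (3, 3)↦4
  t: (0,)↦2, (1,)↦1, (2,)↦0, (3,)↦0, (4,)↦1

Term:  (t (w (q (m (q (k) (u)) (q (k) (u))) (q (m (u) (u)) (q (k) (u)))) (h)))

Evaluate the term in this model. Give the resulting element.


value = 2

  k = 2
  u = 3
  (q (k) (u)) = q(2, 3) = 1
  k = 2
  u = 3
  (q (k) (u)) = q(2, 3) = 1
  (m (q (k) (u)) (q (k) (u))) = m(1, 1) = 2
  u = 3
  u = 3
  (m (u) (u)) = m(3, 3) = 4
  k = 2
  u = 3
  (q (k) (u)) = q(2, 3) = 1
  (q (m (u) (u)) (q (k) (u))) = q(4, 1) = 3
  (q (m (q (k) (u)) (q (k) (u))) (q (m (u) (u)) (q (k) (u)))) = q(2, 3) = 1
  h = 0
  (w (q (m (q (k) (u)) (q (k) (u))) (q (m (u) (u)) (q (k) (u)))) (h)) = w(1, 0) = 0
  (t (w (q (m (q (k) (u)) (q (k) (u))) (q (m (u) (u)) (q (k) (u)))) (h))) = t(0,) = 2


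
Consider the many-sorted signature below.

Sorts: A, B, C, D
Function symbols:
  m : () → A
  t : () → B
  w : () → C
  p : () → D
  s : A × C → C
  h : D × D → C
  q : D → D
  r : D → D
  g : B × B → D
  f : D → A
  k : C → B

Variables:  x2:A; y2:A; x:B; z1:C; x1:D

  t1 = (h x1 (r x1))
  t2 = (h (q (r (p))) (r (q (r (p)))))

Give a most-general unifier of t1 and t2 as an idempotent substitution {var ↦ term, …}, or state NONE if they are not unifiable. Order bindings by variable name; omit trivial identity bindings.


{x1 ↦ (q (r (p)))}


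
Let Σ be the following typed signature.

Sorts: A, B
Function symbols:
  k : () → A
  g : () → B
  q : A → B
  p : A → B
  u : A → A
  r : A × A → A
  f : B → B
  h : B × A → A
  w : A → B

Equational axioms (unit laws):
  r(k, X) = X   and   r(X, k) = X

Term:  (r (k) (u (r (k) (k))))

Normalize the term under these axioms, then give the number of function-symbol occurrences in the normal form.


size = 2

1. (r (k) (u (r (k) (k))))  →  (u (r (k) (k)))
2. (u (r (k) (k)))  →  (u (k))
normal form: (u (k))


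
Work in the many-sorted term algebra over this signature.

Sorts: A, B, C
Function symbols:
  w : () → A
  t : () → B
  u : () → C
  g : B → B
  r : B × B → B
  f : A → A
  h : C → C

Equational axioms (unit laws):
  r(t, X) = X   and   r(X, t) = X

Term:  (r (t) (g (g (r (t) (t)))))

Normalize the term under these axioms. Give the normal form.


1. (r (t) (g (g (r (t) (t)))))  →  (g (g (r (t) (t))))
2. (g (g (r (t) (t))))  →  (g (g (t)))

normal form = (g (g (t)))


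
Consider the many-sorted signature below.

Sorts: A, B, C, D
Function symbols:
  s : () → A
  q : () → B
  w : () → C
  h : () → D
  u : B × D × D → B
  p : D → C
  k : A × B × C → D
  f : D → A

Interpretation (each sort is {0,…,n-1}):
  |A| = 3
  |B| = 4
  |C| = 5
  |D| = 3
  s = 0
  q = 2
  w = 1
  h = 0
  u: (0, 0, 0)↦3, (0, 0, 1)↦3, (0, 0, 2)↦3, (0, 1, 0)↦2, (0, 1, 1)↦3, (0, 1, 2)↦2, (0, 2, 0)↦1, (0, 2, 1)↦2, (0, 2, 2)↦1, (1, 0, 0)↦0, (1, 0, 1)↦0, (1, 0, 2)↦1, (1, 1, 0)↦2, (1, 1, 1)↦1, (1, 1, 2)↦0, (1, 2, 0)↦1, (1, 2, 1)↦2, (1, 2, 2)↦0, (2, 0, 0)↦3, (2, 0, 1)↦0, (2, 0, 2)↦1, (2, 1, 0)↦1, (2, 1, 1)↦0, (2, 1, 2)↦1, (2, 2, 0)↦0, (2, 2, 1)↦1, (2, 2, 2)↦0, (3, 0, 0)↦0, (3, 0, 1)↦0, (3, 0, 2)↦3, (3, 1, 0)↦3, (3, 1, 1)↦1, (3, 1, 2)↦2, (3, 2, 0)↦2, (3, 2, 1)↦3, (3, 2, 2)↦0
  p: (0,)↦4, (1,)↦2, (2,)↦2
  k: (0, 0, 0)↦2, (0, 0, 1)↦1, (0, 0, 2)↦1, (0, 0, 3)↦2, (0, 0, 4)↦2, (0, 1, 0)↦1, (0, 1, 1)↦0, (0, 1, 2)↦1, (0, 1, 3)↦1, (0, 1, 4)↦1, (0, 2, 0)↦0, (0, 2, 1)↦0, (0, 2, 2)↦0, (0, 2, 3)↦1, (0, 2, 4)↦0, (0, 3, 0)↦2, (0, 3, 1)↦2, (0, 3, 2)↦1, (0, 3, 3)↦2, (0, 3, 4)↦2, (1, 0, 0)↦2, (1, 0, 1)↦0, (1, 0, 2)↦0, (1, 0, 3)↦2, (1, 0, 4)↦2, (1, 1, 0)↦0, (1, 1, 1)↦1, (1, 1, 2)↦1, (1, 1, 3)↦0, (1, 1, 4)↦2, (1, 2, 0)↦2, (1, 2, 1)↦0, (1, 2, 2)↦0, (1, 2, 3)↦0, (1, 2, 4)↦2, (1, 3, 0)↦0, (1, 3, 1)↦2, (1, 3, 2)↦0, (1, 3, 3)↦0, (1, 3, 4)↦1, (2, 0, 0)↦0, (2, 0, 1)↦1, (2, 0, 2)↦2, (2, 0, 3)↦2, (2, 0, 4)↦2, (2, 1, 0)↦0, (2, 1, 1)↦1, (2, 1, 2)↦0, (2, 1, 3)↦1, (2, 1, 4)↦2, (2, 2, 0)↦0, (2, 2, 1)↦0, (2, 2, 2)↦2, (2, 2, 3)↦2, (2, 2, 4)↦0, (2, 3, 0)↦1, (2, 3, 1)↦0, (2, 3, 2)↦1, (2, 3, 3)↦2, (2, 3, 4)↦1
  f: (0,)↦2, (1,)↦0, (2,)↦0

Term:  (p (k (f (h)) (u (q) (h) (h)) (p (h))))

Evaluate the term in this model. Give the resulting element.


value = 2

  h = 0
  (f (h)) = f(0,) = 2
  q = 2
  h = 0
  h = 0
  (u (q) (h) (h)) = u(2, 0, 0) = 3
  h = 0
  (p (h)) = p(0,) = 4
  (k (f (h)) (u (q) (h) (h)) (p (h))) = k(2, 3, 4) = 1
  (p (k (f (h)) (u (q) (h) (h)) (p (h)))) = p(1,) = 2


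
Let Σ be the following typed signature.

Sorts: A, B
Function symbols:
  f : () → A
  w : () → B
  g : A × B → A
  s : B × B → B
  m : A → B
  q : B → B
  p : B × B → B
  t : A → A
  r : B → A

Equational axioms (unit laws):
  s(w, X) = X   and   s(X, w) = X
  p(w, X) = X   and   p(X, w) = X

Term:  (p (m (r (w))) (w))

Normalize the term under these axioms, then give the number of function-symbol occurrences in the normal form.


size = 3

1. (p (m (r (w))) (w))  →  (m (r (w)))
normal form: (m (r (w)))


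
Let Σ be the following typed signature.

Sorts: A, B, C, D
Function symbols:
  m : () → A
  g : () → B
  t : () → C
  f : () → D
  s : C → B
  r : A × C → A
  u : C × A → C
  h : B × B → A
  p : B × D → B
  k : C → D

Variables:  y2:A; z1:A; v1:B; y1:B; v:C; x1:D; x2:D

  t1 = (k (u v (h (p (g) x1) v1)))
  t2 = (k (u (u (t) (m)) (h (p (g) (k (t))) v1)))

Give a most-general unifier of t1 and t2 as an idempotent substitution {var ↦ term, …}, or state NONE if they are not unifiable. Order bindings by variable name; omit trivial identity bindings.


{v ↦ (u (t) (m)), x1 ↦ (k (t))}


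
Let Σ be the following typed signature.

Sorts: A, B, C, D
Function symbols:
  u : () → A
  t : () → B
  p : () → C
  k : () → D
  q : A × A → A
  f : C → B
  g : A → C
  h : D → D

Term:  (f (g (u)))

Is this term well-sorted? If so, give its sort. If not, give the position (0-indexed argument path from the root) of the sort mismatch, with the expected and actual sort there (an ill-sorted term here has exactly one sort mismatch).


    (u) : A
  (g (u)) : C
(f (g (u))) : B

well-sorted; sort = B


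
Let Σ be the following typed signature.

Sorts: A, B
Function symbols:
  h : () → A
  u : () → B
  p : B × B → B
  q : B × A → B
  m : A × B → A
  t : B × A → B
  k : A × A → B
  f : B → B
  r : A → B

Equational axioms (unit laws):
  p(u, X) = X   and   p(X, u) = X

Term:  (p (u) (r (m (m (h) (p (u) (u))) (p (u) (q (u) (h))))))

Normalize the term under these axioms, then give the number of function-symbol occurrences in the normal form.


size = 8

1. (p (u) (r (m (m (h) (p (u) (u))) (p (u) (q (u) (h))))))  →  (r (m (m (h) (p (u) (u))) (p (u) (q (u) (h)))))
2. (r (m (m (h) (p (u) (u))) (p (u) (q (u) (h)))))  →  (r (m (m (h) (u)) (p (u) (q (u) (h)))))
3. (r (m (m (h) (u)) (p (u) (q (u) (h)))))  →  (r (m (m (h) (u)) (q (u) (h))))
normal form: (r (m (m (h) (u)) (q (u) (h))))


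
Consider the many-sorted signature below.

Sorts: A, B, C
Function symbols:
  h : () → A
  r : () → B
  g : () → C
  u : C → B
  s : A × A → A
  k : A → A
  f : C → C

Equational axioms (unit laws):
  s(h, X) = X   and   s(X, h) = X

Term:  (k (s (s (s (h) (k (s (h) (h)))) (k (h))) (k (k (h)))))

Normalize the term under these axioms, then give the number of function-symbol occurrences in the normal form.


size = 10

1. (k (s (s (s (h) (k (s (h) (h)))) (k (h))) (k (k (h)))))  →  (k (s (s (k (s (h) (h))) (k (h))) (k (k (h)))))
2. (k (s (s (k (s (h) (h))) (k (h))) (k (k (h)))))  →  (k (s (s (k (h)) (k (h))) (k (k (h)))))
normal form: (k (s (s (k (h)) (k (h))) (k (k (h)))))


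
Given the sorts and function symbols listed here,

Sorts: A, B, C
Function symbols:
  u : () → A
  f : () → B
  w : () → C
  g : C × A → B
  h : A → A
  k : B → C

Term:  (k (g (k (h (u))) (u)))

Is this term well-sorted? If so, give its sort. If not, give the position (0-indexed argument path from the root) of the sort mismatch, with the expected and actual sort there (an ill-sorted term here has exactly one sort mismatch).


ill-sorted at position [0, 0, 0]: expected B, got A

        (u) : A
      (h (u)) : A
    (k (h (u))) : ✗ arg 0 at [0, 0, 0] has sort A, expected B
    (u) : A


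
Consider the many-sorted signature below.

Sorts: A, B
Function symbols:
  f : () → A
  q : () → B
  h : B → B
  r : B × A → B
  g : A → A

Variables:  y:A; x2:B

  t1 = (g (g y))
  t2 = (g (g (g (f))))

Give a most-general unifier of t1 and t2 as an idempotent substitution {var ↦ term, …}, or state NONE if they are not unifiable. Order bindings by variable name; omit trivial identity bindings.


{y ↦ (g (f))}


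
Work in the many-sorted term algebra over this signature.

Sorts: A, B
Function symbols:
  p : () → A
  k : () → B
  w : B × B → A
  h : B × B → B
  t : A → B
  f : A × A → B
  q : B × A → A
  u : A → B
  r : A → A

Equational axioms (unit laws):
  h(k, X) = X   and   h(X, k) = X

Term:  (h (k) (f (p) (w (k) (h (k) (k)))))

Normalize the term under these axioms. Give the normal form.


1. (h (k) (f (p) (w (k) (h (k) (k)))))  →  (f (p) (w (k) (h (k) (k))))
2. (f (p) (w (k) (h (k) (k))))  →  (f (p) (w (k) (k)))

normal form = (f (p) (w (k) (k)))


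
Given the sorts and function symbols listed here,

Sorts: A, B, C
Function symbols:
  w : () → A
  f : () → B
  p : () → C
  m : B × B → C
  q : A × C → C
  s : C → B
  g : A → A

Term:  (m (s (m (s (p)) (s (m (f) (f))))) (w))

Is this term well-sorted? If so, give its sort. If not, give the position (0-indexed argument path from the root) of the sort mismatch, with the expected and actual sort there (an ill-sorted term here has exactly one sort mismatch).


        (p) : C
      (s (p)) : B
          (f) : B
          (f) : B
        (m (f) (f)) : C
      (s (m (f) (f))) : B
    (m (s (p)) (s (m (f) (f)))) : C
  (s (m (s (p)) (s (m (f) (f))))) : B
  (w) : A
(m (s (m (s (p)) (s (m (f) (f))))) (w)) : ✗ arg 1 at [1] has sort A, expected B

ill-sorted at position [1]: expected B, got A


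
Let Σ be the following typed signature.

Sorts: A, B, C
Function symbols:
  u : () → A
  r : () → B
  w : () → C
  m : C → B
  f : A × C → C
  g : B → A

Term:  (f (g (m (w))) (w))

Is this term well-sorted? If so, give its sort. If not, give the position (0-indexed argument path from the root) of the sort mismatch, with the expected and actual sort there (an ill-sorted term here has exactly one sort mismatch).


well-sorted; sort = C

      (w) : C
    (m (w)) : B
  (g (m (w))) : A
  (w) : C
(f (g (m (w))) (w)) : C


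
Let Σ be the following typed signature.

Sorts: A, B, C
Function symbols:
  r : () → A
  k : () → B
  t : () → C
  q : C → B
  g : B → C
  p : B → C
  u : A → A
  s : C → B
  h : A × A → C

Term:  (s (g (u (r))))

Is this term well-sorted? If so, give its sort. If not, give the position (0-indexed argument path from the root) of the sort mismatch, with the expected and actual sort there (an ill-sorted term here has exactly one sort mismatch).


      (r) : A
    (u (r)) : A
  (g (u (r))) : ✗ arg 0 at [0, 0] has sort A, expected B

ill-sorted at position [0, 0]: expected B, got A


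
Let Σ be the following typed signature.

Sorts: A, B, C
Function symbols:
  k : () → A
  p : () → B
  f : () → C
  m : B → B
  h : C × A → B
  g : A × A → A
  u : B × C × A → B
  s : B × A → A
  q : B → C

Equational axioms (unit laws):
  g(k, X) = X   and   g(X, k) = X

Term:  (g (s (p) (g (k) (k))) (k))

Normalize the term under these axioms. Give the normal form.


normal form = (s (p) (k))

1. (g (s (p) (g (k) (k))) (k))  →  (s (p) (g (k) (k)))
2. (s (p) (g (k) (k)))  →  (s (p) (k))


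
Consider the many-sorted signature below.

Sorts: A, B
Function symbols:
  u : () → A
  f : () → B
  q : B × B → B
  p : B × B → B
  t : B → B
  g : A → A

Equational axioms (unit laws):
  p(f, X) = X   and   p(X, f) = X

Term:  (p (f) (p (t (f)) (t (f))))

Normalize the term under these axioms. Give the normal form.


1. (p (f) (p (t (f)) (t (f))))  →  (p (t (f)) (t (f)))

normal form = (p (t (f)) (t (f)))


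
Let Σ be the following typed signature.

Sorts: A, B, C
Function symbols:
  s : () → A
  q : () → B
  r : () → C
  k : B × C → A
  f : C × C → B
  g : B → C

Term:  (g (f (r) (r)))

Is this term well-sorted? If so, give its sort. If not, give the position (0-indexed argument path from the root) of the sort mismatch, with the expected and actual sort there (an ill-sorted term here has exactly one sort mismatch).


well-sorted; sort = C

    (r) : C
    (r) : C
  (f (r) (r)) : B
(g (f (r) (r))) : C


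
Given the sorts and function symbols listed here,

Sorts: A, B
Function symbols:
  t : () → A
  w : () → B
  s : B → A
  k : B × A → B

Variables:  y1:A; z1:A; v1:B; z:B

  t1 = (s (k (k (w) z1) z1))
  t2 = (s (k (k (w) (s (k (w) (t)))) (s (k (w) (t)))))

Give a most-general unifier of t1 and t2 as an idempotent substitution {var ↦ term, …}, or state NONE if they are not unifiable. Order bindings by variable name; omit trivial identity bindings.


{z1 ↦ (s (k (w) (t)))}


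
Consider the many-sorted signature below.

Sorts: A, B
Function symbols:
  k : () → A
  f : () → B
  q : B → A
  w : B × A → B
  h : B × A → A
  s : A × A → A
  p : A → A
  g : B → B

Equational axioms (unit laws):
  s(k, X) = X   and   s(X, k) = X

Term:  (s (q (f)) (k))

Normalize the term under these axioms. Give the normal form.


1. (s (q (f)) (k))  →  (q (f))

normal form = (q (f))


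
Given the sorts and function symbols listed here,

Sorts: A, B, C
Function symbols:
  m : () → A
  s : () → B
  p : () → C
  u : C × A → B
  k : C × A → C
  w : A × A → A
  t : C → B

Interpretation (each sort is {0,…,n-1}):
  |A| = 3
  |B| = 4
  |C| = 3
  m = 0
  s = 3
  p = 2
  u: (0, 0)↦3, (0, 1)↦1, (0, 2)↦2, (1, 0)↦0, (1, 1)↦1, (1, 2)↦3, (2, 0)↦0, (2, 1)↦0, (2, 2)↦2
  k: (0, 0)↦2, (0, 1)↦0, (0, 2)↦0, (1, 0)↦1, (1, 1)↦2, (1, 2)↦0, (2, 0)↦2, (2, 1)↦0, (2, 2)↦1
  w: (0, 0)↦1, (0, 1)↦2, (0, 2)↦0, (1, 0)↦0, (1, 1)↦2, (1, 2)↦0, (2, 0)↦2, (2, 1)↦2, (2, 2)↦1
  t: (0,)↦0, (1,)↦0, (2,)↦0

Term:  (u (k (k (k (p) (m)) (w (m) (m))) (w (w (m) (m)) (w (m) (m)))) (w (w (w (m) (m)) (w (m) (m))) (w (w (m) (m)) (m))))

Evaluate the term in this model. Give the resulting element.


  p = 2
  m = 0
  (k (p) (m)) = k(2, 0) = 2
  m = 0
  m = 0
  (w (m) (m)) = w(0, 0) = 1
  (k (k (p) (m)) (w (m) (m))) = k(2, 1) = 0
  m = 0
  m = 0
  (w (m) (m)) = w(0, 0) = 1
  m = 0
  m = 0
  (w (m) (m)) = w(0, 0) = 1
  (w (w (m) (m)) (w (m) (m))) = w(1, 1) = 2
  (k (k (k (p) (m)) (w (m) (m))) (w (w (m) (m)) (w (m) (m)))) = k(0, 2) = 0
  m = 0
  m = 0
  (w (m) (m)) = w(0, 0) = 1
  m = 0
  m = 0
  (w (m) (m)) = w(0, 0) = 1
  (w (w (m) (m)) (w (m) (m))) = w(1, 1) = 2
  m = 0
  m = 0
  (w (m) (m)) = w(0, 0) = 1
  m = 0
  (w (w (m) (m)) (m)) = w(1, 0) = 0
  (w (w (w (m) (m)) (w (m) (m))) (w (w (m) (m)) (m))) = w(2, 0) = 2
  (u (k (k (k (p) (m)) (w (m) (m))) (w (w (m) (m)) (w (m) (m)))) (w (w (w (m) (m)) (w (m) (m))) (w (w (m) (m)) (m)))) = u(0, 2) = 2

value = 2
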